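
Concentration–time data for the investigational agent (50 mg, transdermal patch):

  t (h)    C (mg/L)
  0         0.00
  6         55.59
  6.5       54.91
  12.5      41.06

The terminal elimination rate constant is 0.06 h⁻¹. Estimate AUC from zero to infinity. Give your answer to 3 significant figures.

Trapezoidal AUC_0→12.5:
  [0→6]: (0.00+55.59)/2 × 6 = 166.77
  [6→6.5]: (55.59+54.91)/2 × 0.5 = 27.625
  [6.5→12.5]: (54.91+41.06)/2 × 6 = 287.91
  Sum = 482.305 mg/L·h
Extrapolated tail: C_last / k_e = 41.06 / 0.06 = 684.333
AUC_0→∞ = 482.305 + 684.333 = 1166.638 mg/L·h

AUC = 1170 mg/L·h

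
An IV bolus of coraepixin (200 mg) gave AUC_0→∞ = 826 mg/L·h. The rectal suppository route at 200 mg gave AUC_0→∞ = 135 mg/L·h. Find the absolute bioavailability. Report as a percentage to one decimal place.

F = 16.3%

F = (AUC_ev / D_ev) / (AUC_iv / D_iv)
  = (135/200) / (826/200)
  = 0.675 / 4.13 = 0.1634
  = 16.34%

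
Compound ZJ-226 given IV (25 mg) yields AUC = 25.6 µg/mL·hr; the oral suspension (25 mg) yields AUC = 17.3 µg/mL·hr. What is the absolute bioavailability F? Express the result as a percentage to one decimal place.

F = 67.6%

F = (AUC_ev / D_ev) / (AUC_iv / D_iv)
  = (17.3/25) / (25.6/25)
  = 0.692 / 1.024 = 0.6758
  = 67.58%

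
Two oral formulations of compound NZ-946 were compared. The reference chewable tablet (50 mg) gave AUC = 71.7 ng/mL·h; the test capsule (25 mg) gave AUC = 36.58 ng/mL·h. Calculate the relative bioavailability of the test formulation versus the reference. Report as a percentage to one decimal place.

F_rel = (AUC_test/D_test) / (AUC_ref/D_ref)
      = (36.58/25) / (71.7/50)
      = 1.4632 / 1.434 = 1.0204 = 102.04%

F_rel = 102.0%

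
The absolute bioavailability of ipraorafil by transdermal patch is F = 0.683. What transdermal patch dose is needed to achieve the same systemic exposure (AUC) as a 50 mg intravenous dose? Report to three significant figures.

D_transdermal = 73.2 mg

For equal systemic exposure: F × D_ev = D_iv
D_ev = D_iv / F = 50 / 0.683 = 73.2064 mg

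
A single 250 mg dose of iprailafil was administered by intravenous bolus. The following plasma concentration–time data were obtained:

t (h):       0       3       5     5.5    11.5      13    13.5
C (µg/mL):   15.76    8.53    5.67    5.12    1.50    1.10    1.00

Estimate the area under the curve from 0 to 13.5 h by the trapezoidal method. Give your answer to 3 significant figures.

AUC = 75.7 µg/mL·h

Trapezoidal AUC_0→13.5:
  [0→3]: (15.76+8.53)/2 × 3 = 36.435
  [3→5]: (8.53+5.67)/2 × 2 = 14.2
  [5→5.5]: (5.67+5.12)/2 × 0.5 = 2.6975
  [5.5→11.5]: (5.12+1.50)/2 × 6 = 19.86
  [11.5→13]: (1.50+1.10)/2 × 1.5 = 1.95
  [13→13.5]: (1.10+1.00)/2 × 0.5 = 0.525
  Sum = 75.6675 µg/mL·h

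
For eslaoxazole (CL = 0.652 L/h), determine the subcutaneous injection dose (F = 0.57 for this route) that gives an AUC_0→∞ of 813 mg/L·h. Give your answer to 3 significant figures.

Dose = 930 mg

Dose = CL × AUC_0→∞ / F
     = 0.652 × 813 / 0.57 = 929.958 mg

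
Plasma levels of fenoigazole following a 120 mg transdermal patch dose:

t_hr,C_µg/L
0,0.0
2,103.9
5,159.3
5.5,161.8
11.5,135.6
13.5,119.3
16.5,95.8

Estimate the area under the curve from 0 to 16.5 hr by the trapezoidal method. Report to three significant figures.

Trapezoidal AUC_0→16.5:
  [0→2]: (0.0+103.9)/2 × 2 = 103.9
  [2→5]: (103.9+159.3)/2 × 3 = 394.8
  [5→5.5]: (159.3+161.8)/2 × 0.5 = 80.275
  [5.5→11.5]: (161.8+135.6)/2 × 6 = 892.2
  [11.5→13.5]: (135.6+119.3)/2 × 2 = 254.9
  [13.5→16.5]: (119.3+95.8)/2 × 3 = 322.65
  Sum = 2048.725 µg/L·hr

AUC = 2050 µg/L·hr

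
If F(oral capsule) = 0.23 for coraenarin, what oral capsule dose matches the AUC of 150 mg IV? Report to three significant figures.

D_oral = 652 mg

For equal systemic exposure: F × D_ev = D_iv
D_ev = D_iv / F = 150 / 0.23 = 652.174 mg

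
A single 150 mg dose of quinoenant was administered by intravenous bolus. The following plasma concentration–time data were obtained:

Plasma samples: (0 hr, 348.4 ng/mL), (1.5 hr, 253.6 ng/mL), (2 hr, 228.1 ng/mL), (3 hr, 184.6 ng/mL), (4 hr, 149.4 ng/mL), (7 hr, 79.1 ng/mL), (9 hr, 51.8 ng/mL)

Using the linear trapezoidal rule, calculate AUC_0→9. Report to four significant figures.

AUC = 1419 ng/mL·hr

Trapezoidal AUC_0→9:
  [0→1.5]: (348.4+253.6)/2 × 1.5 = 451.5
  [1.5→2]: (253.6+228.1)/2 × 0.5 = 120.425
  [2→3]: (228.1+184.6)/2 × 1 = 206.35
  [3→4]: (184.6+149.4)/2 × 1 = 167.0
  [4→7]: (149.4+79.1)/2 × 3 = 342.75
  [7→9]: (79.1+51.8)/2 × 2 = 130.9
  Sum = 1418.925 ng/mL·hr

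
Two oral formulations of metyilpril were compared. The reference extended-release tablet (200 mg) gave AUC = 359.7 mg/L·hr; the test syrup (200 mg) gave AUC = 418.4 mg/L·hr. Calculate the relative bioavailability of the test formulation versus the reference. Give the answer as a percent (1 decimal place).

F_rel = 116.3%

F_rel = (AUC_test/D_test) / (AUC_ref/D_ref)
      = (418.4/200) / (359.7/200)
      = 2.092 / 1.7985 = 1.1632 = 116.32%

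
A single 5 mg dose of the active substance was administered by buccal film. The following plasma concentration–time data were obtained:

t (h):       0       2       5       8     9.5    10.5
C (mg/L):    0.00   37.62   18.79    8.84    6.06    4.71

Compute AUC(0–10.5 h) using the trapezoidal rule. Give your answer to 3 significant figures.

Trapezoidal AUC_0→10.5:
  [0→2]: (0.00+37.62)/2 × 2 = 37.62
  [2→5]: (37.62+18.79)/2 × 3 = 84.615
  [5→8]: (18.79+8.84)/2 × 3 = 41.445
  [8→9.5]: (8.84+6.06)/2 × 1.5 = 11.175
  [9.5→10.5]: (6.06+4.71)/2 × 1 = 5.385
  Sum = 180.24 mg/L·h

AUC = 180 mg/L·h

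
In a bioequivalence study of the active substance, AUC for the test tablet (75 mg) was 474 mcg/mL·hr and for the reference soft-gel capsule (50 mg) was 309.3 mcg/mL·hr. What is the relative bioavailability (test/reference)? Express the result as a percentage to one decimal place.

F_rel = 102.2%

F_rel = (AUC_test/D_test) / (AUC_ref/D_ref)
      = (474/75) / (309.3/50)
      = 6.32 / 6.186 = 1.0217 = 102.17%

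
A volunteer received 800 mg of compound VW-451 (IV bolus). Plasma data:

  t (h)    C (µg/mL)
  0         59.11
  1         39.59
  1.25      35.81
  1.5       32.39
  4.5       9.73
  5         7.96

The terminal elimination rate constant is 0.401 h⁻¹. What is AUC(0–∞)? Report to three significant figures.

Trapezoidal AUC_0→5:
  [0→1]: (59.11+39.59)/2 × 1 = 49.35
  [1→1.25]: (39.59+35.81)/2 × 0.25 = 9.425
  [1.25→1.5]: (35.81+32.39)/2 × 0.25 = 8.525
  [1.5→4.5]: (32.39+9.73)/2 × 3 = 63.18
  [4.5→5]: (9.73+7.96)/2 × 0.5 = 4.4225
  Sum = 134.9025 µg/mL·h
Extrapolated tail: C_last / k_e = 7.96 / 0.401 = 19.850
AUC_0→∞ = 134.9025 + 19.850 = 154.7525 µg/mL·h

AUC = 155 µg/mL·h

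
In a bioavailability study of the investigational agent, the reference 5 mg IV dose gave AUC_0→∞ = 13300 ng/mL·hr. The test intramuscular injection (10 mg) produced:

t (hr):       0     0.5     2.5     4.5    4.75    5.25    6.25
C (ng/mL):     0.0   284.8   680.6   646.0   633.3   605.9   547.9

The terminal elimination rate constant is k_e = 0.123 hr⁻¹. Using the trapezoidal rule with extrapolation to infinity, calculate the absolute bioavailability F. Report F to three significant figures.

Trapezoidal AUC_0→6.25 (intramuscular injection):
  [0→0.5]: (0.0+284.8)/2 × 0.5 = 71.2
  [0.5→2.5]: (284.8+680.6)/2 × 2 = 965.4
  [2.5→4.5]: (680.6+646.0)/2 × 2 = 1326.6
  [4.5→4.75]: (646.0+633.3)/2 × 0.25 = 159.9125
  [4.75→5.25]: (633.3+605.9)/2 × 0.5 = 309.8
  [5.25→6.25]: (605.9+547.9)/2 × 1 = 576.9
  Sum = 3409.8125 ng/mL·hr
Tail: C_last/k_e = 547.9/0.123 = 4454.472
AUC_0→∞ (intramuscular injection) = 3409.8125 + 4454.472 = 7864.2845 ng/mL·hr
F = (AUC_ev/D_ev)/(AUC_iv/D_iv) = (7864.2845/10)/(13300/5) = 786.42845/2660 = 0.2956

F = 0.296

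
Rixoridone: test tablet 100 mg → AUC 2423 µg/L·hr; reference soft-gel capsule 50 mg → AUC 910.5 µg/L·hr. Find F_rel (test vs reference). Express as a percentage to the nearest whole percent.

F_rel = (AUC_test/D_test) / (AUC_ref/D_ref)
      = (2423/100) / (910.5/50)
      = 24.23 / 18.21 = 1.3306 = 133.06%

F_rel = 133%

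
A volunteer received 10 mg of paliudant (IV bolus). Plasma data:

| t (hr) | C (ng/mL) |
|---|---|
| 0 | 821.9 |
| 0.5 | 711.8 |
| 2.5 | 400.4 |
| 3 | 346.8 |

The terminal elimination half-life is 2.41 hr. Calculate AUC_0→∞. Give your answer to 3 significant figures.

Trapezoidal AUC_0→3:
  [0→0.5]: (821.9+711.8)/2 × 0.5 = 383.425
  [0.5→2.5]: (711.8+400.4)/2 × 2 = 1112.2
  [2.5→3]: (400.4+346.8)/2 × 0.5 = 186.8
  Sum = 1682.425 ng/mL·hr
k_e = ln2 / t½ = 0.693147 / 2.41 = 0.2876 hr^-1
Extrapolated tail: C_last / k_e = 346.8 / 0.2876 = 1205.841
AUC_0→∞ = 1682.425 + 1205.841 = 2888.266 ng/mL·hr

AUC = 2890 ng/mL·hr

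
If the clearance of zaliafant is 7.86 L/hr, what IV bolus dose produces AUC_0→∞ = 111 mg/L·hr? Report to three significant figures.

Dose = 872 mg

Dose_iv = CL × AUC_0→∞
     = 7.86 × 111 = 872.46 mg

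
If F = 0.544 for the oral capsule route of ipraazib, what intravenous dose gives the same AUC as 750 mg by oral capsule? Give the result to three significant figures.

D_iv = 408 mg

Systemic exposure from an extravascular dose = F × D_ev, so the equivalent IV dose is F × D_ev.
D_iv = F × D_ev = 0.544 × 750 = 408 mg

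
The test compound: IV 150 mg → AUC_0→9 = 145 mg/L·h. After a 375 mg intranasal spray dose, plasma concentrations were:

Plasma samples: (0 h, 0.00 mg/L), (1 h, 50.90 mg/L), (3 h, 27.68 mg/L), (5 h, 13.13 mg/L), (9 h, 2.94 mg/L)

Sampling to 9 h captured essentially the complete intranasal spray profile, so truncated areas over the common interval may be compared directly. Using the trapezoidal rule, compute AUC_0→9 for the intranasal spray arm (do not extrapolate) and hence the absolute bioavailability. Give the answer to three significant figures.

F = 0.488

Trapezoidal AUC_0→9 (intranasal spray):
  [0→1]: (0.00+50.90)/2 × 1 = 25.45
  [1→3]: (50.90+27.68)/2 × 2 = 78.58
  [3→5]: (27.68+13.13)/2 × 2 = 40.81
  [5→9]: (13.13+2.94)/2 × 4 = 32.14
  Sum = 176.98 mg/L·h
F = (AUC_ev/D_ev)/(AUC_iv/D_iv) = (176.98/375)/(145/150) = 0.471947/0.966667 = 0.4882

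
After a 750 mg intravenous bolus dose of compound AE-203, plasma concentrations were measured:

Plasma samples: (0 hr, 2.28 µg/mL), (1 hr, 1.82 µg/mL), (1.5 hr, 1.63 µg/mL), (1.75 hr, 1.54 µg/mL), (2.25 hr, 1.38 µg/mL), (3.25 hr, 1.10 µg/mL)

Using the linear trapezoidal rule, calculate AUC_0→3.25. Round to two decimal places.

AUC = 5.28 µg/mL·hr

Trapezoidal AUC_0→3.25:
  [0→1]: (2.28+1.82)/2 × 1 = 2.05
  [1→1.5]: (1.82+1.63)/2 × 0.5 = 0.8625
  [1.5→1.75]: (1.63+1.54)/2 × 0.25 = 0.39625
  [1.75→2.25]: (1.54+1.38)/2 × 0.5 = 0.73
  [2.25→3.25]: (1.38+1.10)/2 × 1 = 1.24
  Sum = 5.27875 µg/mL·hr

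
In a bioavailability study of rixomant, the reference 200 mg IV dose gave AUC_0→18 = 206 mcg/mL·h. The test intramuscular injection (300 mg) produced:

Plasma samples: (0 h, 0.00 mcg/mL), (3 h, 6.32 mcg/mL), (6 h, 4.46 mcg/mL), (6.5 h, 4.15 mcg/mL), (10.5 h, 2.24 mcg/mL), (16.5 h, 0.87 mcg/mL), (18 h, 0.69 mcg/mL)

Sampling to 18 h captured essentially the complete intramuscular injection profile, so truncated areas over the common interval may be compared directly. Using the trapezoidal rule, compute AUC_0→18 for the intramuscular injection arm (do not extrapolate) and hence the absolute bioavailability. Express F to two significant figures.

F = 0.17

Trapezoidal AUC_0→18 (intramuscular injection):
  [0→3]: (0.00+6.32)/2 × 3 = 9.48
  [3→6]: (6.32+4.46)/2 × 3 = 16.17
  [6→6.5]: (4.46+4.15)/2 × 0.5 = 2.1525
  [6.5→10.5]: (4.15+2.24)/2 × 4 = 12.78
  [10.5→16.5]: (2.24+0.87)/2 × 6 = 9.33
  [16.5→18]: (0.87+0.69)/2 × 1.5 = 1.17
  Sum = 51.0825 mcg/mL·h
F = (AUC_ev/D_ev)/(AUC_iv/D_iv) = (51.0825/300)/(206/200) = 0.170275/1.03 = 0.1653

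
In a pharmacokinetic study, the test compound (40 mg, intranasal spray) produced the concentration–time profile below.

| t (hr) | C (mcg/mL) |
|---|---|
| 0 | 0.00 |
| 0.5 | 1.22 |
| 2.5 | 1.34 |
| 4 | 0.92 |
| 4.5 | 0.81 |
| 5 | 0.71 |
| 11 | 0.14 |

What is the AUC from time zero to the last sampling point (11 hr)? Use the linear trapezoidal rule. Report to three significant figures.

AUC = 7.92 mcg/mL·hr

Trapezoidal AUC_0→11:
  [0→0.5]: (0.00+1.22)/2 × 0.5 = 0.305
  [0.5→2.5]: (1.22+1.34)/2 × 2 = 2.56
  [2.5→4]: (1.34+0.92)/2 × 1.5 = 1.695
  [4→4.5]: (0.92+0.81)/2 × 0.5 = 0.4325
  [4.5→5]: (0.81+0.71)/2 × 0.5 = 0.38
  [5→11]: (0.71+0.14)/2 × 6 = 2.55
  Sum = 7.9225 mcg/mL·hr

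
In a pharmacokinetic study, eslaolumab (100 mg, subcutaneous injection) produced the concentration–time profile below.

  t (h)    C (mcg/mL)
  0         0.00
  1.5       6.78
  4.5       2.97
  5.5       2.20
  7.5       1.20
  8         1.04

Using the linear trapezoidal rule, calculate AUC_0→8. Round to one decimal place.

AUC = 26.3 mcg/mL·h

Trapezoidal AUC_0→8:
  [0→1.5]: (0.00+6.78)/2 × 1.5 = 5.085
  [1.5→4.5]: (6.78+2.97)/2 × 3 = 14.625
  [4.5→5.5]: (2.97+2.20)/2 × 1 = 2.585
  [5.5→7.5]: (2.20+1.20)/2 × 2 = 3.4
  [7.5→8]: (1.20+1.04)/2 × 0.5 = 0.56
  Sum = 26.255 mcg/mL·h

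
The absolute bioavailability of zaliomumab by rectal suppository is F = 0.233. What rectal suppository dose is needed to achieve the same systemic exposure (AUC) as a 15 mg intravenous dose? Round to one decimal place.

For equal systemic exposure: F × D_ev = D_iv
D_ev = D_iv / F = 15 / 0.233 = 64.3777 mg

D_rectal = 64.4 mg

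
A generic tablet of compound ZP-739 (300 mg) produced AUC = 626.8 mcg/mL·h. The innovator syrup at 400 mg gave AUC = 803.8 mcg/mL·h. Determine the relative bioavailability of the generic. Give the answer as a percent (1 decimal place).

F_rel = 104.0%

F_rel = (AUC_test/D_test) / (AUC_ref/D_ref)
      = (626.8/300) / (803.8/400)
      = 2.08933 / 2.0095 = 1.0397 = 103.97%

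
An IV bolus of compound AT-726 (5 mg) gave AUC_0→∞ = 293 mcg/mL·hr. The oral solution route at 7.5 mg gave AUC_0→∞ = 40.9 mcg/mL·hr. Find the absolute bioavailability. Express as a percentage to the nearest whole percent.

F = 9%

F = (AUC_ev / D_ev) / (AUC_iv / D_iv)
  = (40.9/7.5) / (293/5)
  = 5.45333 / 58.6 = 0.0931
  = 9.31%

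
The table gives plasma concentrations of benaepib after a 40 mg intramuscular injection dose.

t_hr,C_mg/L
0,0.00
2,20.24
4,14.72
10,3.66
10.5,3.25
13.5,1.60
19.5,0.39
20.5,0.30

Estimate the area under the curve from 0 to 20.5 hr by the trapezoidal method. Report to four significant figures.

AUC = 125.7 mg/L·hr

Trapezoidal AUC_0→20.5:
  [0→2]: (0.00+20.24)/2 × 2 = 20.24
  [2→4]: (20.24+14.72)/2 × 2 = 34.96
  [4→10]: (14.72+3.66)/2 × 6 = 55.14
  [10→10.5]: (3.66+3.25)/2 × 0.5 = 1.7275
  [10.5→13.5]: (3.25+1.60)/2 × 3 = 7.275
  [13.5→19.5]: (1.60+0.39)/2 × 6 = 5.97
  [19.5→20.5]: (0.39+0.30)/2 × 1 = 0.345
  Sum = 125.6575 mg/L·hr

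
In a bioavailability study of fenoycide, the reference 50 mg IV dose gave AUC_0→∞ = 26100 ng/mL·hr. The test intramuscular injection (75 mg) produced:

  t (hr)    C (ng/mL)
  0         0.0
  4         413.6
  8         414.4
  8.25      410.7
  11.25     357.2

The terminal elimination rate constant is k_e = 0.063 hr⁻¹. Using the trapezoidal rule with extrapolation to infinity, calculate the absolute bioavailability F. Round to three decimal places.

Trapezoidal AUC_0→11.25 (intramuscular injection):
  [0→4]: (0.0+413.6)/2 × 4 = 827.2
  [4→8]: (413.6+414.4)/2 × 4 = 1656.0
  [8→8.25]: (414.4+410.7)/2 × 0.25 = 103.1375
  [8.25→11.25]: (410.7+357.2)/2 × 3 = 1151.85
  Sum = 3738.1875 ng/mL·hr
Tail: C_last/k_e = 357.2/0.063 = 5669.841
AUC_0→∞ (intramuscular injection) = 3738.1875 + 5669.841 = 9408.0285 ng/mL·hr
F = (AUC_ev/D_ev)/(AUC_iv/D_iv) = (9408.0285/75)/(26100/50) = 125.44038/522 = 0.2403

F = 0.240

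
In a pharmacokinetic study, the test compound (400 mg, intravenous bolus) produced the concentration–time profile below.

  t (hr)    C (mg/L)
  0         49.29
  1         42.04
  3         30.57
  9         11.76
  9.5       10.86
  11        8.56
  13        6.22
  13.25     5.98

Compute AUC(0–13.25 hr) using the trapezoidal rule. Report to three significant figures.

Trapezoidal AUC_0→13.25:
  [0→1]: (49.29+42.04)/2 × 1 = 45.665
  [1→3]: (42.04+30.57)/2 × 2 = 72.61
  [3→9]: (30.57+11.76)/2 × 6 = 126.99
  [9→9.5]: (11.76+10.86)/2 × 0.5 = 5.655
  [9.5→11]: (10.86+8.56)/2 × 1.5 = 14.565
  [11→13]: (8.56+6.22)/2 × 2 = 14.78
  [13→13.25]: (6.22+5.98)/2 × 0.25 = 1.525
  Sum = 281.79 mg/L·hr

AUC = 282 mg/L·hr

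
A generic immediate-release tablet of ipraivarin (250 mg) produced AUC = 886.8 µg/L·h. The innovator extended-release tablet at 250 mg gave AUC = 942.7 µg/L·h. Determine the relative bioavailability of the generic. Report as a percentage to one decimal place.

F_rel = 94.1%

F_rel = (AUC_test/D_test) / (AUC_ref/D_ref)
      = (886.8/250) / (942.7/250)
      = 3.5472 / 3.7708 = 0.9407 = 94.07%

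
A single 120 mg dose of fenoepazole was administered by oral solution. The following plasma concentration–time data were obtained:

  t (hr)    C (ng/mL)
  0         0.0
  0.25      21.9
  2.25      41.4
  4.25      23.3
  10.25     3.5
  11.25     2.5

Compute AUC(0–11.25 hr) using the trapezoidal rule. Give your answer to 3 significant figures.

AUC = 214 ng/mL·hr

Trapezoidal AUC_0→11.25:
  [0→0.25]: (0.0+21.9)/2 × 0.25 = 2.7375
  [0.25→2.25]: (21.9+41.4)/2 × 2 = 63.3
  [2.25→4.25]: (41.4+23.3)/2 × 2 = 64.7
  [4.25→10.25]: (23.3+3.5)/2 × 6 = 80.4
  [10.25→11.25]: (3.5+2.5)/2 × 1 = 3.0
  Sum = 214.1375 ng/mL·hr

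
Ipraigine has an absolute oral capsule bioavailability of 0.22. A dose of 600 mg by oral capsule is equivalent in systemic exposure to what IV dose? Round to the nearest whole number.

D_iv = 132 mg

Systemic exposure from an extravascular dose = F × D_ev, so the equivalent IV dose is F × D_ev.
D_iv = F × D_ev = 0.22 × 600 = 132 mg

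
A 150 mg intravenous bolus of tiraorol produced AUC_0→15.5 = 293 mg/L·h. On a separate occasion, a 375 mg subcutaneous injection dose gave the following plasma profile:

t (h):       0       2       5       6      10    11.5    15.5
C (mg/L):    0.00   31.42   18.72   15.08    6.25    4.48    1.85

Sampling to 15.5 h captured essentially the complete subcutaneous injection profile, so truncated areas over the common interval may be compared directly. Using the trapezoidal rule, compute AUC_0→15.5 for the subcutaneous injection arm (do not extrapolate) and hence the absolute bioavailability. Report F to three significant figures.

Trapezoidal AUC_0→15.5 (subcutaneous injection):
  [0→2]: (0.00+31.42)/2 × 2 = 31.42
  [2→5]: (31.42+18.72)/2 × 3 = 75.21
  [5→6]: (18.72+15.08)/2 × 1 = 16.9
  [6→10]: (15.08+6.25)/2 × 4 = 42.66
  [10→11.5]: (6.25+4.48)/2 × 1.5 = 8.0475
  [11.5→15.5]: (4.48+1.85)/2 × 4 = 12.66
  Sum = 186.8975 mg/L·h
F = (AUC_ev/D_ev)/(AUC_iv/D_iv) = (186.8975/375)/(293/150) = 0.498393/1.95333 = 0.2552

F = 0.255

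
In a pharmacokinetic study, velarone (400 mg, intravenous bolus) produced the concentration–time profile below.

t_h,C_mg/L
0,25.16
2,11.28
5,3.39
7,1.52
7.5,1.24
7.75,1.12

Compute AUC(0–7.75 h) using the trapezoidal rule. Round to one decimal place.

Trapezoidal AUC_0→7.75:
  [0→2]: (25.16+11.28)/2 × 2 = 36.44
  [2→5]: (11.28+3.39)/2 × 3 = 22.005
  [5→7]: (3.39+1.52)/2 × 2 = 4.91
  [7→7.5]: (1.52+1.24)/2 × 0.5 = 0.69
  [7.5→7.75]: (1.24+1.12)/2 × 0.25 = 0.295
  Sum = 64.34 mg/L·h

AUC = 64.3 mg/L·h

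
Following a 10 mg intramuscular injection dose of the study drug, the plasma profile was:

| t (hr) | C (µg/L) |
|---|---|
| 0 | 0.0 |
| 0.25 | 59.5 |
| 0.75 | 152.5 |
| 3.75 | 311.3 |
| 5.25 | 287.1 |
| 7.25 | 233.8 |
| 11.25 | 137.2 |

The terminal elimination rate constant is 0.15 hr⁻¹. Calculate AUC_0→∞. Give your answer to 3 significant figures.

AUC = 3380 µg/L·hr

Trapezoidal AUC_0→11.25:
  [0→0.25]: (0.0+59.5)/2 × 0.25 = 7.4375
  [0.25→0.75]: (59.5+152.5)/2 × 0.5 = 53.0
  [0.75→3.75]: (152.5+311.3)/2 × 3 = 695.7
  [3.75→5.25]: (311.3+287.1)/2 × 1.5 = 448.8
  [5.25→7.25]: (287.1+233.8)/2 × 2 = 520.9
  [7.25→11.25]: (233.8+137.2)/2 × 4 = 742.0
  Sum = 2467.8375 µg/L·hr
Extrapolated tail: C_last / k_e = 137.2 / 0.15 = 914.667
AUC_0→∞ = 2467.8375 + 914.667 = 3382.5045 µg/L·hr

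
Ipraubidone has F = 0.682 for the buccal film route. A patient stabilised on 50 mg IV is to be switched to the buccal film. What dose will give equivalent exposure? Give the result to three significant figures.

For equal systemic exposure: F × D_ev = D_iv
D_ev = D_iv / F = 50 / 0.682 = 73.3138 mg

D_buccal = 73.3 mg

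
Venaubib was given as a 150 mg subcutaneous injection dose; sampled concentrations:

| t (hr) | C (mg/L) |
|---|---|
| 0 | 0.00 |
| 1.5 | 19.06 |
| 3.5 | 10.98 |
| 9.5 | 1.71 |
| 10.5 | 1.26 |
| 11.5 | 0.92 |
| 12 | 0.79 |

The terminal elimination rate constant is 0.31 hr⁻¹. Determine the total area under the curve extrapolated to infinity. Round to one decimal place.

AUC = 88.0 mg/L·hr

Trapezoidal AUC_0→12:
  [0→1.5]: (0.00+19.06)/2 × 1.5 = 14.295
  [1.5→3.5]: (19.06+10.98)/2 × 2 = 30.04
  [3.5→9.5]: (10.98+1.71)/2 × 6 = 38.07
  [9.5→10.5]: (1.71+1.26)/2 × 1 = 1.485
  [10.5→11.5]: (1.26+0.92)/2 × 1 = 1.09
  [11.5→12]: (0.92+0.79)/2 × 0.5 = 0.4275
  Sum = 85.4075 mg/L·hr
Extrapolated tail: C_last / k_e = 0.79 / 0.31 = 2.548
AUC_0→∞ = 85.4075 + 2.548 = 87.9555 mg/L·hr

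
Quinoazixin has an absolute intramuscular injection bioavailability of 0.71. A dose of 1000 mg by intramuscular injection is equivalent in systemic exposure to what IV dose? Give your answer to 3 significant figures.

Systemic exposure from an extravascular dose = F × D_ev, so the equivalent IV dose is F × D_ev.
D_iv = F × D_ev = 0.71 × 1000 = 710 mg

D_iv = 710 mg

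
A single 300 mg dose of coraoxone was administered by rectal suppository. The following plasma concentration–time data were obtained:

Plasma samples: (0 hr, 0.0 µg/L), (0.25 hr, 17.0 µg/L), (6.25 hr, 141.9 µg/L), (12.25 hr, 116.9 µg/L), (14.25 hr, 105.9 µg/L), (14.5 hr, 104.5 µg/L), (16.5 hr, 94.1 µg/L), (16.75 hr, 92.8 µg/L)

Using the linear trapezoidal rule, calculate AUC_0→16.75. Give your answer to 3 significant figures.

AUC = 1730 µg/L·hr

Trapezoidal AUC_0→16.75:
  [0→0.25]: (0.0+17.0)/2 × 0.25 = 2.125
  [0.25→6.25]: (17.0+141.9)/2 × 6 = 476.7
  [6.25→12.25]: (141.9+116.9)/2 × 6 = 776.4
  [12.25→14.25]: (116.9+105.9)/2 × 2 = 222.8
  [14.25→14.5]: (105.9+104.5)/2 × 0.25 = 26.3
  [14.5→16.5]: (104.5+94.1)/2 × 2 = 198.6
  [16.5→16.75]: (94.1+92.8)/2 × 0.25 = 23.3625
  Sum = 1726.2875 µg/L·hr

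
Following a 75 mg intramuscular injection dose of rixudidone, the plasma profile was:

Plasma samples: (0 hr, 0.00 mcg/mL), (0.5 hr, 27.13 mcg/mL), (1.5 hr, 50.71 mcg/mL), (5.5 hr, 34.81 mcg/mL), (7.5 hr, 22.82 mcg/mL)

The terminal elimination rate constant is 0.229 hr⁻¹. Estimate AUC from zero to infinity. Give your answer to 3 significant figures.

AUC = 374 mcg/mL·hr

Trapezoidal AUC_0→7.5:
  [0→0.5]: (0.00+27.13)/2 × 0.5 = 6.7825
  [0.5→1.5]: (27.13+50.71)/2 × 1 = 38.92
  [1.5→5.5]: (50.71+34.81)/2 × 4 = 171.04
  [5.5→7.5]: (34.81+22.82)/2 × 2 = 57.63
  Sum = 274.3725 mcg/mL·hr
Extrapolated tail: C_last / k_e = 22.82 / 0.229 = 99.651
AUC_0→∞ = 274.3725 + 99.651 = 374.0235 mcg/mL·hr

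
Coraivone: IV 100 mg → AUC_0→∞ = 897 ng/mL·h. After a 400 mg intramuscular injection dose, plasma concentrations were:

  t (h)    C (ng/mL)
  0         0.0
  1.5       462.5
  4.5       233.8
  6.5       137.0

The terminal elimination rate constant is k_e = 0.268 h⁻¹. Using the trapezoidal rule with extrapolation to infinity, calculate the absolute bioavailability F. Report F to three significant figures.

F = 0.634

Trapezoidal AUC_0→6.5 (intramuscular injection):
  [0→1.5]: (0.0+462.5)/2 × 1.5 = 346.875
  [1.5→4.5]: (462.5+233.8)/2 × 3 = 1044.45
  [4.5→6.5]: (233.8+137.0)/2 × 2 = 370.8
  Sum = 1762.125 ng/mL·h
Tail: C_last/k_e = 137.0/0.268 = 511.194
AUC_0→∞ (intramuscular injection) = 1762.125 + 511.194 = 2273.319 ng/mL·h
F = (AUC_ev/D_ev)/(AUC_iv/D_iv) = (2273.319/400)/(897/100) = 5.6832975/8.97 = 0.6336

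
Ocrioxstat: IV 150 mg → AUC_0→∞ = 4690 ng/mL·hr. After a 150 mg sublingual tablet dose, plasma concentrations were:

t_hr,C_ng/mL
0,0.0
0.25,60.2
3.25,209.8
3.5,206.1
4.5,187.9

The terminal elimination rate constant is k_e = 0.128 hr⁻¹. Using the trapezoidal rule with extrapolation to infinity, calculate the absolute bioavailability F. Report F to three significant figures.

F = 0.454

Trapezoidal AUC_0→4.5 (sublingual tablet):
  [0→0.25]: (0.0+60.2)/2 × 0.25 = 7.525
  [0.25→3.25]: (60.2+209.8)/2 × 3 = 405.0
  [3.25→3.5]: (209.8+206.1)/2 × 0.25 = 51.9875
  [3.5→4.5]: (206.1+187.9)/2 × 1 = 197.0
  Sum = 661.5125 ng/mL·hr
Tail: C_last/k_e = 187.9/0.128 = 1467.969
AUC_0→∞ (sublingual tablet) = 661.5125 + 1467.969 = 2129.4815 ng/mL·hr
F = (AUC_ev/D_ev)/(AUC_iv/D_iv) = (2129.4815/150)/(4690/150) = 14.1965/31.2667 = 0.4540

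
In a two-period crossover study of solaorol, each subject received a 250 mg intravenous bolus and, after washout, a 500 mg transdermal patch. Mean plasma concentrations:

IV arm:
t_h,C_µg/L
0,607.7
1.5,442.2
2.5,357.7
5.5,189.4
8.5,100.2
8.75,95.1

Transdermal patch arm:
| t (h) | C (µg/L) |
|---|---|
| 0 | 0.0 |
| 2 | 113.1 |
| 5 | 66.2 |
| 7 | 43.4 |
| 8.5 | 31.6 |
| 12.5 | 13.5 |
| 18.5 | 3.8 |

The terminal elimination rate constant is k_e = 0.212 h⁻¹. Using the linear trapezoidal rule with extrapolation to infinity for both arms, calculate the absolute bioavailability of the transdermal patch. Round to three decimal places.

F = 0.121

Trapezoidal AUC_0→8.75 (IV):
  [0→1.5]: (607.7+442.2)/2 × 1.5 = 787.425
  [1.5→2.5]: (442.2+357.7)/2 × 1 = 399.95
  [2.5→5.5]: (357.7+189.4)/2 × 3 = 820.65
  [5.5→8.5]: (189.4+100.2)/2 × 3 = 434.4
  [8.5→8.75]: (100.2+95.1)/2 × 0.25 = 24.4125
  Sum = 2466.8375 µg/L·h
IV tail: 95.1/0.212 = 448.585; AUC_iv,0→∞ = 2466.8375 + 448.585 = 2915.4225 µg/L·h
Trapezoidal AUC_0→18.5 (transdermal patch):
  [0→2]: (0.0+113.1)/2 × 2 = 113.1
  [2→5]: (113.1+66.2)/2 × 3 = 268.95
  [5→7]: (66.2+43.4)/2 × 2 = 109.6
  [7→8.5]: (43.4+31.6)/2 × 1.5 = 56.25
  [8.5→12.5]: (31.6+13.5)/2 × 4 = 90.2
  [12.5→18.5]: (13.5+3.8)/2 × 6 = 51.9
  Sum = 690.0 µg/L·h
transdermal patch tail: 3.8/0.212 = 17.925; AUC_ev,0→∞ = 690.0 + 17.925 = 707.925 µg/L·h
F = (AUC_ev/D_ev)/(AUC_iv/D_iv) = (707.925/500)/(2915.4225/250) = 1.41585/11.66169 = 0.1214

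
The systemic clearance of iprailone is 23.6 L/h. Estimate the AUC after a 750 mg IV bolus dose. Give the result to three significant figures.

AUC_0→∞ = Dose_iv / CL
        = 750 / 23.6 = 31.7797 mg/L·h

AUC = 31.8 mg/L·h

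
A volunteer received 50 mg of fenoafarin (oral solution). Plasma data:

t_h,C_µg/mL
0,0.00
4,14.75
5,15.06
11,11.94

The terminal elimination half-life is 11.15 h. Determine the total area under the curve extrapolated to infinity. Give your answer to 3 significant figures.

Trapezoidal AUC_0→11:
  [0→4]: (0.00+14.75)/2 × 4 = 29.5
  [4→5]: (14.75+15.06)/2 × 1 = 14.905
  [5→11]: (15.06+11.94)/2 × 6 = 81.0
  Sum = 125.405 µg/mL·h
k_e = ln2 / t½ = 0.693147 / 11.15 = 0.0622 h^-1
Extrapolated tail: C_last / k_e = 11.94 / 0.0622 = 191.961
AUC_0→∞ = 125.405 + 191.961 = 317.366 µg/mL·h

AUC = 317 µg/mL·h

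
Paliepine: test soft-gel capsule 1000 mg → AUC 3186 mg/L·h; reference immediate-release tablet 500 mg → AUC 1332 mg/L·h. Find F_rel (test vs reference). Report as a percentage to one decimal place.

F_rel = 119.6%

F_rel = (AUC_test/D_test) / (AUC_ref/D_ref)
      = (3186/1000) / (1332/500)
      = 3.186 / 2.664 = 1.1959 = 119.59%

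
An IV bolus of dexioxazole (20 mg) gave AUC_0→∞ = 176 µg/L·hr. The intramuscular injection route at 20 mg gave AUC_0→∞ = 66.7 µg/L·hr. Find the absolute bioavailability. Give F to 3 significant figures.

F = (AUC_ev / D_ev) / (AUC_iv / D_iv)
  = (66.7/20) / (176/20)
  = 3.335 / 8.8 = 0.3790

F = 0.379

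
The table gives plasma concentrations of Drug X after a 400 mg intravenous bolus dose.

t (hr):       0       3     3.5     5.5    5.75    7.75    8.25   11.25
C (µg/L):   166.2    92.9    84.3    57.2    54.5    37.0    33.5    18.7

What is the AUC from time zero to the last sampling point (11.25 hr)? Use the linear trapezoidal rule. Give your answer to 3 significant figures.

AUC = 776 µg/L·hr

Trapezoidal AUC_0→11.25:
  [0→3]: (166.2+92.9)/2 × 3 = 388.65
  [3→3.5]: (92.9+84.3)/2 × 0.5 = 44.3
  [3.5→5.5]: (84.3+57.2)/2 × 2 = 141.5
  [5.5→5.75]: (57.2+54.5)/2 × 0.25 = 13.9625
  [5.75→7.75]: (54.5+37.0)/2 × 2 = 91.5
  [7.75→8.25]: (37.0+33.5)/2 × 0.5 = 17.625
  [8.25→11.25]: (33.5+18.7)/2 × 3 = 78.3
  Sum = 775.8375 µg/L·hr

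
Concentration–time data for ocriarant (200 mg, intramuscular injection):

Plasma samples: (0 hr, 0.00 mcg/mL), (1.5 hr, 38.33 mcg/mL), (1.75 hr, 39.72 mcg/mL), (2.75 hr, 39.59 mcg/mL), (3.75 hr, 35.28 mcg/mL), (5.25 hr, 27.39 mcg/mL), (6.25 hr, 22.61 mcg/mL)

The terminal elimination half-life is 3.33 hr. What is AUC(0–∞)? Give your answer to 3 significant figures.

AUC = 296 mcg/mL·hr

Trapezoidal AUC_0→6.25:
  [0→1.5]: (0.00+38.33)/2 × 1.5 = 28.7475
  [1.5→1.75]: (38.33+39.72)/2 × 0.25 = 9.75625
  [1.75→2.75]: (39.72+39.59)/2 × 1 = 39.655
  [2.75→3.75]: (39.59+35.28)/2 × 1 = 37.435
  [3.75→5.25]: (35.28+27.39)/2 × 1.5 = 47.0025
  [5.25→6.25]: (27.39+22.61)/2 × 1 = 25.0
  Sum = 187.59625 mcg/mL·hr
k_e = ln2 / t½ = 0.693147 / 3.33 = 0.2082 hr^-1
Extrapolated tail: C_last / k_e = 22.61 / 0.2082 = 108.598
AUC_0→∞ = 187.59625 + 108.598 = 296.19425 mcg/mL·hr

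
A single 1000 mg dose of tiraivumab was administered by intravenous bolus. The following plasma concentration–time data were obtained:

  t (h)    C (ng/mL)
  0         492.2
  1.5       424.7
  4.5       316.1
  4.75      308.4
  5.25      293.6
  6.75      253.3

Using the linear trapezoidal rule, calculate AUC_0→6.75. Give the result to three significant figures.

Trapezoidal AUC_0→6.75:
  [0→1.5]: (492.2+424.7)/2 × 1.5 = 687.675
  [1.5→4.5]: (424.7+316.1)/2 × 3 = 1111.2
  [4.5→4.75]: (316.1+308.4)/2 × 0.25 = 78.0625
  [4.75→5.25]: (308.4+293.6)/2 × 0.5 = 150.5
  [5.25→6.75]: (293.6+253.3)/2 × 1.5 = 410.175
  Sum = 2437.6125 ng/mL·h

AUC = 2440 ng/mL·h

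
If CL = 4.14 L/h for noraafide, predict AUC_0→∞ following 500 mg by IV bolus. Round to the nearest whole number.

AUC = 121 mg/L·h

AUC_0→∞ = Dose_iv / CL
        = 500 / 4.14 = 120.773 mg/L·h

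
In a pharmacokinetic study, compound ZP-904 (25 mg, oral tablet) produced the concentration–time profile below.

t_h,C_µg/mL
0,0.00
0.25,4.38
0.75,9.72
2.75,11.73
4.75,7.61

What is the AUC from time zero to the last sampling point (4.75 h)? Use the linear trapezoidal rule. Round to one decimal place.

AUC = 44.9 µg/mL·h

Trapezoidal AUC_0→4.75:
  [0→0.25]: (0.00+4.38)/2 × 0.25 = 0.5475
  [0.25→0.75]: (4.38+9.72)/2 × 0.5 = 3.525
  [0.75→2.75]: (9.72+11.73)/2 × 2 = 21.45
  [2.75→4.75]: (11.73+7.61)/2 × 2 = 19.34
  Sum = 44.8625 µg/mL·h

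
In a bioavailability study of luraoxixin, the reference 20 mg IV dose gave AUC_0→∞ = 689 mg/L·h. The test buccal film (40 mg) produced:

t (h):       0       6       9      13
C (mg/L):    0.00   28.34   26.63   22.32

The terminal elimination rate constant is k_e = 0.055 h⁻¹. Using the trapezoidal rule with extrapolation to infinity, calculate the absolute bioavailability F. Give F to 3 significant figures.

F = 0.487

Trapezoidal AUC_0→13 (buccal film):
  [0→6]: (0.00+28.34)/2 × 6 = 85.02
  [6→9]: (28.34+26.63)/2 × 3 = 82.455
  [9→13]: (26.63+22.32)/2 × 4 = 97.9
  Sum = 265.375 mg/L·h
Tail: C_last/k_e = 22.32/0.055 = 405.818
AUC_0→∞ (buccal film) = 265.375 + 405.818 = 671.193 mg/L·h
F = (AUC_ev/D_ev)/(AUC_iv/D_iv) = (671.193/40)/(689/20) = 16.779825/34.45 = 0.4871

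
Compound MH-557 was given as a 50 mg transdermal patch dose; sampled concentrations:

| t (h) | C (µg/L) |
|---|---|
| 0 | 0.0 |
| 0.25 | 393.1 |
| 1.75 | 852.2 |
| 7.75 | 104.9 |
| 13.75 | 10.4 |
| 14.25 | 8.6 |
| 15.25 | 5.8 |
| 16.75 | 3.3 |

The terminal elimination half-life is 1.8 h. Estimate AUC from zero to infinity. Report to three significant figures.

AUC = 4230 µg/L·h

Trapezoidal AUC_0→16.75:
  [0→0.25]: (0.0+393.1)/2 × 0.25 = 49.1375
  [0.25→1.75]: (393.1+852.2)/2 × 1.5 = 933.975
  [1.75→7.75]: (852.2+104.9)/2 × 6 = 2871.3
  [7.75→13.75]: (104.9+10.4)/2 × 6 = 345.9
  [13.75→14.25]: (10.4+8.6)/2 × 0.5 = 4.75
  [14.25→15.25]: (8.6+5.8)/2 × 1 = 7.2
  [15.25→16.75]: (5.8+3.3)/2 × 1.5 = 6.825
  Sum = 4219.0875 µg/L·h
k_e = ln2 / t½ = 0.693147 / 1.8 = 0.3851 h^-1
Extrapolated tail: C_last / k_e = 3.3 / 0.3851 = 8.569
AUC_0→∞ = 4219.0875 + 8.569 = 4227.6565 µg/L·h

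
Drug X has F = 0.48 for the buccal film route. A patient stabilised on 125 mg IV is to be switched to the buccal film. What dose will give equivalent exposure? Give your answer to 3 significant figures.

For equal systemic exposure: F × D_ev = D_iv
D_ev = D_iv / F = 125 / 0.48 = 260.417 mg

D_buccal = 260 mg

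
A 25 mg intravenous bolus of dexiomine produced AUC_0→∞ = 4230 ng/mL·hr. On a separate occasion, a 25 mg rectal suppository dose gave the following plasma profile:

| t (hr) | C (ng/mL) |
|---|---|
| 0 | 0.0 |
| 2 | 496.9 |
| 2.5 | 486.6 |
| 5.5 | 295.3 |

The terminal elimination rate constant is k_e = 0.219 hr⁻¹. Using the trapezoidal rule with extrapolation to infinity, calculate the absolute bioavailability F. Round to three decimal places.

F = 0.772

Trapezoidal AUC_0→5.5 (rectal suppository):
  [0→2]: (0.0+496.9)/2 × 2 = 496.9
  [2→2.5]: (496.9+486.6)/2 × 0.5 = 245.875
  [2.5→5.5]: (486.6+295.3)/2 × 3 = 1172.85
  Sum = 1915.625 ng/mL·hr
Tail: C_last/k_e = 295.3/0.219 = 1348.402
AUC_0→∞ (rectal suppository) = 1915.625 + 1348.402 = 3264.027 ng/mL·hr
F = (AUC_ev/D_ev)/(AUC_iv/D_iv) = (3264.027/25)/(4230/25) = 130.56108/169.2 = 0.7716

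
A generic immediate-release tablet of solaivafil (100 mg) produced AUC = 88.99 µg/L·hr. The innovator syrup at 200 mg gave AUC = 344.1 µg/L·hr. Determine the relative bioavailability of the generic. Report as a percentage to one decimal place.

F_rel = (AUC_test/D_test) / (AUC_ref/D_ref)
      = (88.99/100) / (344.1/200)
      = 0.8899 / 1.7205 = 0.5172 = 51.72%

F_rel = 51.7%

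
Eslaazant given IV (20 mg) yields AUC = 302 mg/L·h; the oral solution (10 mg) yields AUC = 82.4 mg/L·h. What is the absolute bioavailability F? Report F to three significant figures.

F = (AUC_ev / D_ev) / (AUC_iv / D_iv)
  = (82.4/10) / (302/20)
  = 8.24 / 15.1 = 0.5457

F = 0.546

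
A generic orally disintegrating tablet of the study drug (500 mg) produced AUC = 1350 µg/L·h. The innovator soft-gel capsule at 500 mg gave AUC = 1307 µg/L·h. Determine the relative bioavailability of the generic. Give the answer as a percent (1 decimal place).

F_rel = (AUC_test/D_test) / (AUC_ref/D_ref)
      = (1350/500) / (1307/500)
      = 2.7 / 2.614 = 1.0329 = 103.29%

F_rel = 103.3%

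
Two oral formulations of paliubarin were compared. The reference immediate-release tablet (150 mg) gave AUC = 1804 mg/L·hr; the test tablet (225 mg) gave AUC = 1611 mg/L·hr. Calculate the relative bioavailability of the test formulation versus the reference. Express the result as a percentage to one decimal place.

F_rel = (AUC_test/D_test) / (AUC_ref/D_ref)
      = (1611/225) / (1804/150)
      = 7.16 / 12.0267 = 0.5953 = 59.53%

F_rel = 59.5%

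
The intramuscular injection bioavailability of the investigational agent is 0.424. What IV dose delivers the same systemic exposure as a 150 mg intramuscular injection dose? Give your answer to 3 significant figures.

Systemic exposure from an extravascular dose = F × D_ev, so the equivalent IV dose is F × D_ev.
D_iv = F × D_ev = 0.424 × 150 = 63.6 mg

D_iv = 63.6 mg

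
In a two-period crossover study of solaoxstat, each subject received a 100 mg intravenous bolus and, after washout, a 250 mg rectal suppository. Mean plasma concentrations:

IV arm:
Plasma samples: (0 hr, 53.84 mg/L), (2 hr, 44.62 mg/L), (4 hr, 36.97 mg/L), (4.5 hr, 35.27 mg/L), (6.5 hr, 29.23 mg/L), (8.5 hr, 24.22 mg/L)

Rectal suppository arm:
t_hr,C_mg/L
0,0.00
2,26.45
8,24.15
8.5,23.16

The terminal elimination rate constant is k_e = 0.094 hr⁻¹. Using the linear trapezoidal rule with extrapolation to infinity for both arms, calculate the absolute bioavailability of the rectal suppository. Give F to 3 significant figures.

Trapezoidal AUC_0→8.5 (IV):
  [0→2]: (53.84+44.62)/2 × 2 = 98.46
  [2→4]: (44.62+36.97)/2 × 2 = 81.59
  [4→4.5]: (36.97+35.27)/2 × 0.5 = 18.06
  [4.5→6.5]: (35.27+29.23)/2 × 2 = 64.5
  [6.5→8.5]: (29.23+24.22)/2 × 2 = 53.45
  Sum = 316.06 mg/L·hr
IV tail: 24.22/0.094 = 257.660; AUC_iv,0→∞ = 316.06 + 257.660 = 573.72 mg/L·hr
Trapezoidal AUC_0→8.5 (rectal suppository):
  [0→2]: (0.00+26.45)/2 × 2 = 26.45
  [2→8]: (26.45+24.15)/2 × 6 = 151.8
  [8→8.5]: (24.15+23.16)/2 × 0.5 = 11.8275
  Sum = 190.0775 mg/L·hr
rectal suppository tail: 23.16/0.094 = 246.383; AUC_ev,0→∞ = 190.0775 + 246.383 = 436.4605 mg/L·hr
F = (AUC_ev/D_ev)/(AUC_iv/D_iv) = (436.4605/250)/(573.72/100) = 1.745842/5.7372 = 0.3043

F = 0.304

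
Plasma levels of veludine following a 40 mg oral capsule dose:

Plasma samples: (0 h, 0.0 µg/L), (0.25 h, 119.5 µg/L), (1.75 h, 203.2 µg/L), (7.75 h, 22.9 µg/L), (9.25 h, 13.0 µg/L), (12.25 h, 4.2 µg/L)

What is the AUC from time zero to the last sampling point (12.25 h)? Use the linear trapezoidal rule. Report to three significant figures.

AUC = 988 µg/L·h

Trapezoidal AUC_0→12.25:
  [0→0.25]: (0.0+119.5)/2 × 0.25 = 14.9375
  [0.25→1.75]: (119.5+203.2)/2 × 1.5 = 242.025
  [1.75→7.75]: (203.2+22.9)/2 × 6 = 678.3
  [7.75→9.25]: (22.9+13.0)/2 × 1.5 = 26.925
  [9.25→12.25]: (13.0+4.2)/2 × 3 = 25.8
  Sum = 987.9875 µg/L·h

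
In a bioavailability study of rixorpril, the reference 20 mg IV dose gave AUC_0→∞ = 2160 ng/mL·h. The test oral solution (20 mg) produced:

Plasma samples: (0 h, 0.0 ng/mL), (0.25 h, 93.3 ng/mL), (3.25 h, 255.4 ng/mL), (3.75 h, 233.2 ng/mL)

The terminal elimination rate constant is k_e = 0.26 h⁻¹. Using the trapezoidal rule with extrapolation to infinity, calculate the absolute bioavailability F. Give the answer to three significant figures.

Trapezoidal AUC_0→3.75 (oral solution):
  [0→0.25]: (0.0+93.3)/2 × 0.25 = 11.6625
  [0.25→3.25]: (93.3+255.4)/2 × 3 = 523.05
  [3.25→3.75]: (255.4+233.2)/2 × 0.5 = 122.15
  Sum = 656.8625 ng/mL·h
Tail: C_last/k_e = 233.2/0.26 = 896.923
AUC_0→∞ (oral solution) = 656.8625 + 896.923 = 1553.7855 ng/mL·h
F = (AUC_ev/D_ev)/(AUC_iv/D_iv) = (1553.7855/20)/(2160/20) = 77.689275/108 = 0.7193

F = 0.719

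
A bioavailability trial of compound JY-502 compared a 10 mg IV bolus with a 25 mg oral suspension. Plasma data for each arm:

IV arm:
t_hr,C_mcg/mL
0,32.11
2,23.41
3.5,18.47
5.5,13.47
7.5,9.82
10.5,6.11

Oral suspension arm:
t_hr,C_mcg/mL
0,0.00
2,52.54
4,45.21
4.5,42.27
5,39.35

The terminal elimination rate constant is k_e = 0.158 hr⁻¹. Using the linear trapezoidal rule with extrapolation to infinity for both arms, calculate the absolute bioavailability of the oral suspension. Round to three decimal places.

Trapezoidal AUC_0→10.5 (IV):
  [0→2]: (32.11+23.41)/2 × 2 = 55.52
  [2→3.5]: (23.41+18.47)/2 × 1.5 = 31.41
  [3.5→5.5]: (18.47+13.47)/2 × 2 = 31.94
  [5.5→7.5]: (13.47+9.82)/2 × 2 = 23.29
  [7.5→10.5]: (9.82+6.11)/2 × 3 = 23.895
  Sum = 166.055 mcg/mL·hr
IV tail: 6.11/0.158 = 38.671; AUC_iv,0→∞ = 166.055 + 38.671 = 204.726 mcg/mL·hr
Trapezoidal AUC_0→5 (oral suspension):
  [0→2]: (0.00+52.54)/2 × 2 = 52.54
  [2→4]: (52.54+45.21)/2 × 2 = 97.75
  [4→4.5]: (45.21+42.27)/2 × 0.5 = 21.87
  [4.5→5]: (42.27+39.35)/2 × 0.5 = 20.405
  Sum = 192.565 mcg/mL·hr
oral suspension tail: 39.35/0.158 = 249.051; AUC_ev,0→∞ = 192.565 + 249.051 = 441.616 mcg/mL·hr
F = (AUC_ev/D_ev)/(AUC_iv/D_iv) = (441.616/25)/(204.726/10) = 17.66464/20.4726 = 0.8628

F = 0.863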